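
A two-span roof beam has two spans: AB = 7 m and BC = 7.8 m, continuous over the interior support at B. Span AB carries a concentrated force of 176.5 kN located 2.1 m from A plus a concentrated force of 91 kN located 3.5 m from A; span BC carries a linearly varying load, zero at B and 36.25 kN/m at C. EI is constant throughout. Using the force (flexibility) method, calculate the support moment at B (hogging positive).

M_B = 204.1 kN·m

Take M_B as the redundant. Released structure: two simple spans AB and BC with a hinge at B.
Discontinuity in slope at B on the released structure — sum the simple-span end rotations:
  span AB: point load 176.5 at a = 2.1: Pab(L + a)/(6LEI) = 393.5/EI
  span AB: point load 91 at a = 3.5: Pab(L + a)/(6LEI) = 278.7/EI
  span BC: triangular load, peak 36.25: 7w₀L³/(360EI) = 334.5/EI
  relative rotation θ_0 = (672.2 + 334.5)/EI = 1007/EI
A unit hogging moment at B produces rotation L₁/(3EI) + L₂/(3EI) = 4.933/EI.
Slope continuity at B: θ_0 = M_B·4.933/EI, so M_B = 1007/4.933 = 204.1 kN·m (hogging).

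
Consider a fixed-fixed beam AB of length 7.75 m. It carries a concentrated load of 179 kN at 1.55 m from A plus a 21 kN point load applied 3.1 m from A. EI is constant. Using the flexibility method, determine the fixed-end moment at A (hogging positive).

M_A = 201 kN·m

Take the two fixed-end moments M_A, M_B as redundants; the released structure is the simple span AB.
Simple-span end rotations at A and B under the given loads:
  at A: point load 179 at a = 1.55: Pab(L + b)/(6LEI) = 516.1/EI
  at B: point load 179 at a = 1.55: Pab(L + a)/(6LEI) = 344/EI
  at A: point load 21 at a = 3.1: Pab(L + b)/(6LEI) = 80.72/EI
  at B: point load 21 at a = 3.1: Pab(L + a)/(6LEI) = 70.63/EI
  θ_A0 = 596.8/EI,  θ_B0 = 414.7/EI
Flexibility coefficients: a unit moment at one end gives L/(3EI) there and L/(6EI) at the far end, so f₁₁ = f₂₂ = 2.583/EI and f₁₂ = f₂₁ = 1.292/EI.
Compatibility — zero rotation at each built-in end:
  2.583 M_A + 1.292 M_B = 596.8
  1.292 M_A + 2.583 M_B = 414.7
Solving the pair gives M_A = 201 kN·m and M_B = 60.02 kN·m (hogging).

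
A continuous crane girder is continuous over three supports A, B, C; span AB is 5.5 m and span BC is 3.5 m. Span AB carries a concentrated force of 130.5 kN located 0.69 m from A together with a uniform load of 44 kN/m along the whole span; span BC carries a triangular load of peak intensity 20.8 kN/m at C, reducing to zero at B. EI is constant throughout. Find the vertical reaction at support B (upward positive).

Release continuity at B by inserting a hinge; the redundant is the internal moment M_B. The primary structure is two simply-supported spans AB and BC.
Discontinuity in slope at B on the released structure — sum the simple-span end rotations:
  span AB: point load 130.5 at a = 0.69: Pab(L + a)/(6LEI) = 81.24/EI
  span AB: UDL 44: wL³/(24EI) = 305/EI
  span BC: triangular load, peak 20.8: 7w₀L³/(360EI) = 17.34/EI
  relative rotation θ_0 = (386.3 + 17.34)/EI = 403.6/EI
A unit hogging moment at B produces rotation L₁/(3EI) + L₂/(3EI) = 3/EI.
Slope continuity at B: θ_0 = M_B·3/EI, so M_B = 403.6/3 = 134.5 kN·m (hogging).
Span AB, ΣM about A with M_B applied at B: R_B^{AB}·5.5 = 755.5 + 134.5, so R_B^{AB} = 161.8 kN and R_A = 372.5 − 161.8 = 210.7 kN.
Span BC, ΣM about C: R_B^{BC}·3.5 = 42.47 + 134.5, so R_B^{BC} = 50.57 kN and R_C = 36.4 − 50.57 = -14.17 kN.
R_B = 161.8 + 50.57 = 212.4 kN.

R_B = 212.4 kN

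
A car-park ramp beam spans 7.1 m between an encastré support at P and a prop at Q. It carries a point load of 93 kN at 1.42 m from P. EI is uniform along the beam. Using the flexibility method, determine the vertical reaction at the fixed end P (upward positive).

Release the roller at Q. Primary structure: cantilever fixed at P.
Downward deflection at the released point Q due to the loads:
  point load 93 at a = 1.42: Pa²(3L − a)/(6EI) = 621.3/EI
Tip deflection under a unit load at Q: L³/(3EI) = 119.3/EI.
Compatibility at Q: δ_0 − R_Q·δ_{QQ} = 0, so R_Q = 621.3/119.3 = 5.208 kN.
Vertical equilibrium: R_P = ΣP − R_Q = 93 − 5.208 = 87.79 kN.

R_P = 87.79 kN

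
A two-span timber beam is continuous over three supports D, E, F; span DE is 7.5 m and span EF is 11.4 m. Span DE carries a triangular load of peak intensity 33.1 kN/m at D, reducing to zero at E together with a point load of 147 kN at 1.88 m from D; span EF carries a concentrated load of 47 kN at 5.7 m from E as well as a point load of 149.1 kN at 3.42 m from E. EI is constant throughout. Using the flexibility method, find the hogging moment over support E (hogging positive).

M_E = 338.1 kN·m

Release continuity at E by inserting a hinge; the redundant is the internal moment M_E. The primary structure is two simply-supported spans DE and EF.
Discontinuity in slope at E on the released structure — sum the simple-span end rotations:
  span DE: triangular load, peak 33.1: 7w₀L³/(360EI) = 271.5/EI
  span DE: point load 147 at a = 1.88: Pab(L + a)/(6LEI) = 323.7/EI
  span EF: point load 47 at a = 5.7: Pab(L + b)/(6LEI) = 381.8/EI
  span EF: point load 149.1 at a = 3.42: Pab(L + b)/(6LEI) = 1153/EI
  relative rotation θ_0 = (595.3 + 1535)/EI = 2130/EI
A unit hogging moment at E produces rotation L₁/(3EI) + L₂/(3EI) = 6.3/EI.
Compatibility: M_E·(L₁+L₂)/(3EI) = θ_0, giving M_E = 338.1 kN·m (hogging).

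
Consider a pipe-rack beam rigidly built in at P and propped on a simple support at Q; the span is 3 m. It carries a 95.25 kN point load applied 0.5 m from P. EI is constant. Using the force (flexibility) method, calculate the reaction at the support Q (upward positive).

R_Q = 3.748 kN

Choose R_Q as the redundant. The primary structure is the cantilever fixed at P.
Primary-structure tip deflection at Q by superposition:
  point load 95.25 at a = 0.5: Pa²(3L − a)/(6EI) = 33.73/EI
Flexibility coefficient — unit upward force at Q: δ_{QQ} = L³/(3EI) = 9/EI.
The prop prevents deflection at Q: R_Q = δ_0/δ_{QQ} = 33.73/9 = 3.748 kN.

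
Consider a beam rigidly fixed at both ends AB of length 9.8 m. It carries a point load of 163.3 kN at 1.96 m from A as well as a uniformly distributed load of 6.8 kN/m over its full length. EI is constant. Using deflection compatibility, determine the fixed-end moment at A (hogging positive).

M_A = 259.3 kN·m

Release both end moments; the primary structure is a simply-supported span AB with redundants M_A and M_B.
Simple-span end rotations at A and B under the given loads:
  at A: point load 163.3 at a = 1.96: Pab(L + b)/(6LEI) = 752.8/EI
  at B: point load 163.3 at a = 1.96: Pab(L + a)/(6LEI) = 501.9/EI
  at A: UDL 6.8: wL³/(24EI) = 266.7/EI
  at B: UDL 6.8: wL³/(24EI) = 266.7/EI
  θ_A0 = 1019/EI,  θ_B0 = 768.5/EI
Flexibility coefficients: a unit moment at one end gives L/(3EI) there and L/(6EI) at the far end, so f₁₁ = f₂₂ = 3.267/EI and f₁₂ = f₂₁ = 1.633/EI.
Compatibility — zero rotation at each built-in end:
  3.267 M_A + 1.633 M_B = 1019
  1.633 M_A + 3.267 M_B = 768.5
Solving the pair gives M_A = 259.3 kN·m and M_B = 105.6 kN·m (hogging).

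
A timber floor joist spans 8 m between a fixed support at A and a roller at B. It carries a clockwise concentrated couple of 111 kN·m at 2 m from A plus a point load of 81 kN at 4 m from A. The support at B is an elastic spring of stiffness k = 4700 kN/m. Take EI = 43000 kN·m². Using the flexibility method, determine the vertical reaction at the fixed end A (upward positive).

R_A = 48.33 kN

Release the roller at B. Primary structure: cantilever fixed at A.
Primary-structure tip deflection at B by superposition:
  clockwise couple 111 at a = 2: M₀a(2L − a)/(2EI) = 1554/EI
  point load 81 at a = 4: Pa²(3L − a)/(6EI) = 4320/EI
  δ_0 = 5874/EI
Tip deflection under a unit load at B: L³/(3EI) = 170.7/EI.
With EI = 43000 kN·m²: δ_0 = 0.1366 m and δ_{BB} = 0.003969 m/kN.
Compatibility — the spring shortens by R_B/k under the reaction it provides: δ_0 − R_B·δ_{BB} = R_B/k. With 1/k = 0.000213 m/kN, R_B = δ_0 / (δ_{BB} + 1/k) = 0.1366 / (0.003969 + 0.000213) = 32.67 kN.
Vertical equilibrium: R_A = ΣP − R_B = 81 − 32.67 = 48.33 kN.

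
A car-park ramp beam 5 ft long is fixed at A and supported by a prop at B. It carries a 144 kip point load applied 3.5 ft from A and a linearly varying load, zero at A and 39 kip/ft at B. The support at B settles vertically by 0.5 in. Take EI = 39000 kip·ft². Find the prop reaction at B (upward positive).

R_B = 95.77 kip

Release the roller at B. Primary structure: cantilever fixed at A.
Primary-structure tip deflection at B by superposition:
  point load 144 at a = 3.5: Pa²(3L − a)/(6EI) = 3381/EI
  triangular load, peak 39 at the free end: 11w₀L⁴/(120EI) = 2234/EI
  δ_0 = 5615/EI
Tip deflection under a unit load at B: L³/(3EI) = 41.67/EI.
With EI = 39000 kip·ft²: δ_0 = 0.14398 ft and δ_{BB} = 0.001068 ft/kip.
Compatibility — the beam at B must follow the support down by 0.04167 ft: δ_0 − R_B·δ_{BB} = 0.04167, so R_B = (0.14398 − 0.04167)/0.001068 = 95.77 kip.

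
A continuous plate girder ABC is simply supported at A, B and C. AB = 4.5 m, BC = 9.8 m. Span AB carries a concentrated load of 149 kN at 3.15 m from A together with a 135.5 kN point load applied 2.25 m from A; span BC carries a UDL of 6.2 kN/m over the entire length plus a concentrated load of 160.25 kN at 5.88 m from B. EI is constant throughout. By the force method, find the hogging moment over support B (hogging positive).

Release continuity at B by inserting a hinge; the redundant is the internal moment M_B. The primary structure is two simply-supported spans AB and BC.
Rotations at B on the released spans (each span's end-slope, ×1/EI):
  span AB: point load 149 at a = 3.15: Pab(L + a)/(6LEI) = 179.5/EI
  span AB: point load 135.5 at a = 2.25: Pab(L + a)/(6LEI) = 171.5/EI
  span BC: UDL 6.2: wL³/(24EI) = 243.1/EI
  span BC: point load 160.25 at a = 5.88: Pab(L + b)/(6LEI) = 861.9/EI
  relative rotation θ_0 = (351 + 1105)/EI = 1456/EI
A unit hogging moment at B produces rotation L₁/(3EI) + L₂/(3EI) = 4.767/EI.
Slope continuity at B: θ_0 = M_B·4.767/EI, so M_B = 1456/4.767 = 305.5 kN·m (hogging).

M_B = 305.5 kN·m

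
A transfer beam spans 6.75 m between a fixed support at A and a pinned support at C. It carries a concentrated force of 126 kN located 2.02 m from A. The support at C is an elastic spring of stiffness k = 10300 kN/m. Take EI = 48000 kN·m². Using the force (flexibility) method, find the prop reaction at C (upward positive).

R_C = 14.58 kN

Take the reaction at C as the redundant and release it; the primary structure is a cantilever fixed at A.
Deflection at C on the released cantilever, summing each load's contribution:
  point load 126 at a = 2.02: Pa²(3L − a)/(6EI) = 1562/EI
Tip deflection under a unit load at C: L³/(3EI) = 102.5/EI.
With EI = 48000 kN·m²: δ_0 = 0.032544 m and δ_{CC} = 0.002136 m/kN.
Compatibility — the spring shortens by R_C/k under the reaction it provides: δ_0 − R_C·δ_{CC} = R_C/k. With 1/k = 0.000097 m/kN, R_C = δ_0 / (δ_{CC} + 1/k) = 0.032544 / (0.002136 + 0.000097) = 14.58 kN.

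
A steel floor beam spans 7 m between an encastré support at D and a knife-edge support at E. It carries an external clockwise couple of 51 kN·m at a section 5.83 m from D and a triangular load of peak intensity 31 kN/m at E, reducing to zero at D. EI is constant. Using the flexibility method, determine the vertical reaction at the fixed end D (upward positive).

Remove the prop at E; the released (primary) structure is a cantilever built in at D.
Free-end deflection of the primary structure under the applied loading (downward +):
  clockwise couple 51 at a = 5.83: M₀a(2L − a)/(2EI) = 1215/EI
  triangular load, peak 31 at the free end: 11w₀L⁴/(120EI) = 6823/EI
  δ_0 = 8037/EI
Flexibility coefficient — unit upward force at E: δ_{EE} = L³/(3EI) = 114.3/EI.
Compatibility at E: δ_0 − R_E·δ_{EE} = 0, so R_E = 8037/114.3 = 70.3 kN.
Vertical equilibrium: R_D = ΣP − R_E = 108.5 − 70.3 = 38.2 kN.

R_D = 38.2 kN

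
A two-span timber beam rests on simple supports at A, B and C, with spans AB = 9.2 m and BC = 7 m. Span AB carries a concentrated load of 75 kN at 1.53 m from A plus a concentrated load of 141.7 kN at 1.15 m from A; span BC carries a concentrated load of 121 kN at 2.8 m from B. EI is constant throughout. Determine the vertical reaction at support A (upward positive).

Insert a hinge at B; M_B is the redundant, and each span becomes simply supported.
End slopes at the hinge B, treating each span as simply supported:
  span AB: point load 75 at a = 1.53: Pab(L + a)/(6LEI) = 171.1/EI
  span AB: point load 141.7 at a = 1.15: Pab(L + a)/(6LEI) = 246/EI
  span BC: point load 121 at a = 2.8: Pab(L + b)/(6LEI) = 379.5/EI
  relative rotation θ_0 = (417 + 379.5)/EI = 796.5/EI
A unit hogging moment at B produces rotation L₁/(3EI) + L₂/(3EI) = 5.4/EI.
Slope continuity at B: θ_0 = M_B·5.4/EI, so M_B = 796.5/5.4 = 147.5 kN·m (hogging).
Span AB, ΣM about A with M_B applied at B: R_B^{AB}·9.2 = 277.7 + 147.5, so R_B^{AB} = 46.22 kN and R_A = 216.7 − 46.22 = 170.5 kN.

R_A = 170.5 kN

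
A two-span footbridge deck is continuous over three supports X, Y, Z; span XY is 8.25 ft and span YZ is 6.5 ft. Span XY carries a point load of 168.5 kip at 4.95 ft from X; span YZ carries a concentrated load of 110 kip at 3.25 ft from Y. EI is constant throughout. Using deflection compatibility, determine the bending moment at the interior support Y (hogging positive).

Release continuity at Y by inserting a hinge; the redundant is the internal moment M_Y. The primary structure is two simply-supported spans XY and YZ.
End slopes at the hinge Y, treating each span as simply supported:
  span XY: point load 168.5 at a = 4.95: Pab(L + a)/(6LEI) = 734/EI
  span YZ: point load 110 at a = 3.25: Pab(L + b)/(6LEI) = 290.5/EI
  relative rotation θ_0 = (734 + 290.5)/EI = 1024/EI
A unit hogging moment at Y produces rotation L₁/(3EI) + L₂/(3EI) = 4.917/EI.
Compatibility: M_Y·(L₁+L₂)/(3EI) = θ_0, giving M_Y = 208.4 kip·ft (hogging).

M_Y = 208.4 kip·ft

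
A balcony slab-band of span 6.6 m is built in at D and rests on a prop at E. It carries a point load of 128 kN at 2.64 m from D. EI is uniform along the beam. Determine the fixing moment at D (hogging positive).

M_D = 162.2 kN·m

Release the roller at E. Primary structure: cantilever fixed at D.
Free-end deflection of the primary structure under the applied loading (downward +):
  point load 128 at a = 2.64: Pa²(3L − a)/(6EI) = 2551/EI
Tip deflection under a unit load at E: L³/(3EI) = 95.83/EI.
Compatibility at E: δ_0 − R_E·δ_{EE} = 0, so R_E = 2551/95.83 = 26.62 kN.
Moment equilibrium about D: M_D = Σ(load moments about D) − R_E·L = 337.9 − 26.62×6.6 = 162.2 kN·m.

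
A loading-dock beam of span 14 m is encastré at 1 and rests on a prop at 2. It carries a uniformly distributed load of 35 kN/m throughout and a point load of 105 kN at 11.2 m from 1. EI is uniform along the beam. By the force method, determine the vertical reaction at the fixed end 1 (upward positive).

R_1 = 337.3 kN

Choose R_2 as the redundant. The primary structure is the cantilever fixed at 1.
Free-end deflection of the primary structure under the applied loading (downward +):
  UDL 35: wL⁴/(8EI) = 168070/EI
  point load 105 at a = 11.2: Pa²(3L − a)/(6EI) = 67612/EI
  δ_0 = 235682/EI
Tip deflection under a unit load at 2: L³/(3EI) = 914.7/EI.
Compatibility at 2: δ_0 − R_2·δ_{22} = 0, so R_2 = 235682/914.7 = 257.7 kN.
Vertical equilibrium: R_1 = ΣP − R_2 = 595 − 257.7 = 337.3 kN.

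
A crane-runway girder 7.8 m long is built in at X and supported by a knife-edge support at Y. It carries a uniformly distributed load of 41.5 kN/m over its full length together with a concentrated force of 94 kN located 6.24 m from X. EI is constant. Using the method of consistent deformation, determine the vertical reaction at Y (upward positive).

R_Y = 187.6 kN

Take the reaction at Y as the redundant and release it; the primary structure is a cantilever fixed at X.
Downward deflection at the released point Y due to the loads:
  UDL 41.5: wL⁴/(8EI) = 19202/EI
  point load 94 at a = 6.24: Pa²(3L − a)/(6EI) = 10468/EI
  δ_0 = 29670/EI
Tip deflection under a unit load at Y: L³/(3EI) = 158.2/EI.
Compatibility at Y: δ_0 − R_Y·δ_{YY} = 0, so R_Y = 29670/158.2 = 187.6 kN.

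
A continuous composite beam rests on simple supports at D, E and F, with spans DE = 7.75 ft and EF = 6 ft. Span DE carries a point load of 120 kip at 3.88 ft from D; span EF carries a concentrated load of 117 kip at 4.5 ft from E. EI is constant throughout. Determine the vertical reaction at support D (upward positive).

R_D = 42.6 kip

Take M_E as the redundant. Released structure: two simple spans DE and EF with a hinge at E.
End slopes at the hinge E, treating each span as simply supported:
  span DE: point load 120 at a = 3.88: Pab(L + a)/(6LEI) = 450.7/EI
  span EF: point load 117 at a = 4.5: Pab(L + b)/(6LEI) = 164.5/EI
  relative rotation θ_0 = (450.7 + 164.5)/EI = 615.2/EI
A unit hogging moment at E produces rotation L₁/(3EI) + L₂/(3EI) = 4.583/EI.
Compatibility: M_E·(L₁+L₂)/(3EI) = θ_0, giving M_E = 134.2 kip·ft (hogging).
Span DE, ΣM about D with M_E applied at E: R_E^{DE}·7.75 = 465.6 + 134.2, so R_E^{DE} = 77.4 kip and R_D = 120 − 77.4 = 42.6 kip.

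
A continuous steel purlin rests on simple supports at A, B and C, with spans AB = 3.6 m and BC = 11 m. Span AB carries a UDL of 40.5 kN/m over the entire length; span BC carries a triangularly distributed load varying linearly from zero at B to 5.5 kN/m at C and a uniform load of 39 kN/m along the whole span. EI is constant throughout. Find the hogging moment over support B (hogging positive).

Release continuity at B by inserting a hinge; the redundant is the internal moment M_B. The primary structure is two simply-supported spans AB and BC.
Discontinuity in slope at B on the released structure — sum the simple-span end rotations:
  span AB: UDL 40.5: wL³/(24EI) = 78.73/EI
  span BC: triangular load, peak 5.5: 7w₀L³/(360EI) = 142.3/EI
  span BC: UDL 39: wL³/(24EI) = 2163/EI
  relative rotation θ_0 = (78.73 + 2305)/EI = 2384/EI
A unit hogging moment at B produces rotation L₁/(3EI) + L₂/(3EI) = 4.867/EI.
Compatibility: M_B·(L₁+L₂)/(3EI) = θ_0, giving M_B = 489.9 kN·m (hogging).

M_B = 489.9 kN·m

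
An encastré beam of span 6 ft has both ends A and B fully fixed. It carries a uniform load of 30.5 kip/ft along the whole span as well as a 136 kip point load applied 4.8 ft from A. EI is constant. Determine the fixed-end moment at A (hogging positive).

M_A = 117.6 kip·ft

Take the two fixed-end moments M_A, M_B as redundants; the released structure is the simple span AB.
Simple-span end rotations at A and B under the given loads:
  at A: UDL 30.5: wL³/(24EI) = 274.5/EI
  at B: UDL 30.5: wL³/(24EI) = 274.5/EI
  at A: point load 136 at a = 4.8: Pab(L + b)/(6LEI) = 156.7/EI
  at B: point load 136 at a = 4.8: Pab(L + a)/(6LEI) = 235/EI
  θ_A0 = 431.2/EI,  θ_B0 = 509.5/EI
Flexibility coefficients: a unit moment at one end gives L/(3EI) there and L/(6EI) at the far end, so f₁₁ = f₂₂ = 2/EI and f₁₂ = f₂₁ = 1/EI.
Compatibility — zero rotation at each built-in end:
  2 M_A + 1 M_B = 431.2
  1 M_A + 2 M_B = 509.5
Solving the pair gives M_A = 117.6 kip·ft and M_B = 195.9 kip·ft (hogging).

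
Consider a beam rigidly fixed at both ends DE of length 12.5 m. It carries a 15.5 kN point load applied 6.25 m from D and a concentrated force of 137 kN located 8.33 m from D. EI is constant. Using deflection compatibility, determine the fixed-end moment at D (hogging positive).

M_D = 151.2 kN·m

Take the two fixed-end moments M_D, M_E as redundants; the released structure is the simple span DE.
End rotations of the released simple span under the applied load (×1/EI):
  at D: point load 15.5 at a = 6.25: Pab(L + b)/(6LEI) = 151.4/EI
  at E: point load 15.5 at a = 6.25: Pab(L + a)/(6LEI) = 151.4/EI
  at D: point load 137 at a = 8.33: Pab(L + b)/(6LEI) = 1058/EI
  at E: point load 137 at a = 8.33: Pab(L + a)/(6LEI) = 1322/EI
  θ_D0 = 1209/EI,  θ_E0 = 1473/EI
Flexibility coefficients: a unit moment at one end gives L/(3EI) there and L/(6EI) at the far end, so f₁₁ = f₂₂ = 4.167/EI and f₁₂ = f₂₁ = 2.083/EI.
Compatibility — zero rotation at each built-in end:
  4.167 M_D + 2.083 M_E = 1209
  2.083 M_D + 4.167 M_E = 1473
Solving the pair gives M_D = 151.2 kN·m and M_E = 277.9 kN·m (hogging).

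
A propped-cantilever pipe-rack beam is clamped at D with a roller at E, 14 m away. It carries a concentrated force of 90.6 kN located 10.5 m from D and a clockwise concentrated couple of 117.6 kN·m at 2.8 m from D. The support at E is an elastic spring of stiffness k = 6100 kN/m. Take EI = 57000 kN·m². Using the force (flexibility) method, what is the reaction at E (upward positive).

Remove the prop at E; the released (primary) structure is a cantilever built in at D.
Free-end deflection of the primary structure under the applied loading (downward +):
  point load 90.6 at a = 10.5: Pa²(3L − a)/(6EI) = 52440/EI
  clockwise couple 117.6 at a = 2.8: M₀a(2L − a)/(2EI) = 4149/EI
  δ_0 = 56589/EI
Flexibility coefficient — unit upward force at E: δ_{EE} = L³/(3EI) = 914.7/EI.
With EI = 57000 kN·m²: δ_0 = 0.9928 m and δ_{EE} = 0.016047 m/kN.
Compatibility — the spring shortens by R_E/k under the reaction it provides: δ_0 − R_E·δ_{EE} = R_E/k. With 1/k = 0.000164 m/kN, R_E = δ_0 / (δ_{EE} + 1/k) = 0.9928 / (0.016047 + 0.000164) = 61.24 kN.

R_E = 61.24 kN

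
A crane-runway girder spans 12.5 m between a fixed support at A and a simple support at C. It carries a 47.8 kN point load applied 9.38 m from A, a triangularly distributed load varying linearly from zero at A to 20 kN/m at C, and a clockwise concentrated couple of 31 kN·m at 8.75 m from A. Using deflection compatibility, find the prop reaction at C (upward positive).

R_C = 102.4 kN

Release the roller at C. Primary structure: cantilever fixed at A.
Free-end deflection of the primary structure under the applied loading (downward +):
  point load 47.8 at a = 9.38: Pa²(3L − a)/(6EI) = 19710/EI
  triangular load, peak 20 at the free end: 11w₀L⁴/(120EI) = 44759/EI
  clockwise couple 31 at a = 8.75: M₀a(2L − a)/(2EI) = 2204/EI
  δ_0 = 66674/EI
Tip deflection under a unit load at C: L³/(3EI) = 651/EI.
The prop prevents deflection at C: R_C = δ_0/δ_{CC} = 66674/651 = 102.4 kN.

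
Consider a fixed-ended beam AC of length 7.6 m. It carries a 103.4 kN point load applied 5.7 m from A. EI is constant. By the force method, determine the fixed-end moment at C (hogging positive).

Take the two fixed-end moments M_A, M_C as redundants; the released structure is the simple span AC.
End rotations of the released simple span under the applied load (×1/EI):
  at A: point load 103.4 at a = 5.7: Pab(L + b)/(6LEI) = 233.3/EI
  at C: point load 103.4 at a = 5.7: Pab(L + a)/(6LEI) = 326.6/EI
  θ_A0 = 233.3/EI,  θ_C0 = 326.6/EI
Flexibility coefficients: a unit moment at one end gives L/(3EI) there and L/(6EI) at the far end, so f₁₁ = f₂₂ = 2.533/EI and f₁₂ = f₂₁ = 1.267/EI.
Compatibility — zero rotation at each built-in end:
  2.533 M_A + 1.267 M_C = 233.3
  1.267 M_A + 2.533 M_C = 326.6
Solving the pair gives M_A = 36.84 kN·m and M_C = 110.5 kN·m (hogging).

M_C = 110.5 kN·m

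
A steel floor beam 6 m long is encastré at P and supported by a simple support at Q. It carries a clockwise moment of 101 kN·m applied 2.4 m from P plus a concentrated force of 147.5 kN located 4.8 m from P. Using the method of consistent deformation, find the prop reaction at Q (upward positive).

R_Q = 120 kN

Take the reaction at Q as the redundant and release it; the primary structure is a cantilever fixed at P.
Free-end deflection of the primary structure under the applied loading (downward +):
  clockwise couple 101 at a = 2.4: M₀a(2L − a)/(2EI) = 1164/EI
  point load 147.5 at a = 4.8: Pa²(3L − a)/(6EI) = 7476/EI
  δ_0 = 8640/EI
Flexibility coefficient — unit upward force at Q: δ_{QQ} = L³/(3EI) = 72/EI.
The prop prevents deflection at Q: R_Q = δ_0/δ_{QQ} = 8640/72 = 120 kN.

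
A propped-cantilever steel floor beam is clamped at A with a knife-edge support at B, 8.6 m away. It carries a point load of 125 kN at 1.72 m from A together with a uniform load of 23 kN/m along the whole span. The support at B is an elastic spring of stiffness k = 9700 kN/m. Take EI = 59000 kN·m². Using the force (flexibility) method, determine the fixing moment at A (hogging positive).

Release the roller at B. Primary structure: cantilever fixed at A.
Primary-structure tip deflection at B by superposition:
  point load 125 at a = 1.72: Pa²(3L − a)/(6EI) = 1484/EI
  UDL 23: wL⁴/(8EI) = 15726/EI
  δ_0 = 17211/EI
Flexibility coefficient — unit upward force at B: δ_{BB} = L³/(3EI) = 212/EI.
With EI = 59000 kN·m²: δ_0 = 0.29171 m and δ_{BB} = 0.003594 m/kN.
Compatibility — the spring shortens by R_B/k under the reaction it provides: δ_0 − R_B·δ_{BB} = R_B/k. With 1/k = 0.000103 m/kN, R_B = δ_0 / (δ_{BB} + 1/k) = 0.29171 / (0.003594 + 0.000103) = 78.91 kN.
Moment equilibrium about A: M_A = Σ(load moments about A) − R_B·L = 1066 − 78.91×8.6 = 386.9 kN·m.

M_A = 386.9 kN·m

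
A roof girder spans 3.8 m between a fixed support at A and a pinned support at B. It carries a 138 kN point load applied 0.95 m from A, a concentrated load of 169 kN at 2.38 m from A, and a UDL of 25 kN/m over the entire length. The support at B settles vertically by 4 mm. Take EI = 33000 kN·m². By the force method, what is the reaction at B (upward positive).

Remove the prop at B; the released (primary) structure is a cantilever built in at A.
Deflection at B on the released cantilever, summing each load's contribution:
  point load 138 at a = 0.95: Pa²(3L − a)/(6EI) = 216.9/EI
  point load 169 at a = 2.38: Pa²(3L − a)/(6EI) = 1439/EI
  UDL 25: wL⁴/(8EI) = 651.6/EI
  δ_0 = 2308/EI
Tip deflection under a unit load at B: L³/(3EI) = 18.29/EI.
With EI = 33000 kN·m²: δ_0 = 0.069928 m and δ_{BB} = 0.000554 m/kN.
Compatibility — the beam at B must follow the support down by 0.004 m: δ_0 − R_B·δ_{BB} = 0.004, so R_B = (0.069928 − 0.004)/0.000554 = 118.9 kN.

R_B = 118.9 kN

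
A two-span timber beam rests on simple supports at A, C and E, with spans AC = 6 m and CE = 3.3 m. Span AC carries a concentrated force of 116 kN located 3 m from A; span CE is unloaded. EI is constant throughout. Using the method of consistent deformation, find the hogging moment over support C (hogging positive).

M_C = 84.19 kN·m

Release continuity at C by inserting a hinge; the redundant is the internal moment M_C. The primary structure is two simply-supported spans AC and CE.
Rotations at C on the released spans (each span's end-slope, ×1/EI):
  span AC: point load 116 at a = 3: Pab(L + a)/(6LEI) = 261/EI
  relative rotation θ_0 = (261 + 0)/EI = 261/EI
A unit hogging moment at C produces rotation L₁/(3EI) + L₂/(3EI) = 3.1/EI.
Slope continuity at C: θ_0 = M_C·3.1/EI, so M_C = 261/3.1 = 84.19 kN·m (hogging).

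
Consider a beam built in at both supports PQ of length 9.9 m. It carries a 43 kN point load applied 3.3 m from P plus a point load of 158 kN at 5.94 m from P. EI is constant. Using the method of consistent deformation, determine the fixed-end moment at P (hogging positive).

M_P = 213.2 kN·m

Take the two fixed-end moments M_P, M_Q as redundants; the released structure is the simple span PQ.
End rotations of the released simple span under the applied load (×1/EI):
  at P: point load 43 at a = 3.3: Pab(L + b)/(6LEI) = 260.1/EI
  at Q: point load 43 at a = 3.3: Pab(L + a)/(6LEI) = 208.1/EI
  at P: point load 158 at a = 5.94: Pab(L + b)/(6LEI) = 867.2/EI
  at Q: point load 158 at a = 5.94: Pab(L + a)/(6LEI) = 991.1/EI
  θ_P0 = 1127/EI,  θ_Q0 = 1199/EI
Flexibility coefficients: a unit moment at one end gives L/(3EI) there and L/(6EI) at the far end, so f₁₁ = f₂₂ = 3.3/EI and f₁₂ = f₂₁ = 1.65/EI.
Compatibility — zero rotation at each built-in end:
  3.3 M_P + 1.65 M_Q = 1127
  1.65 M_P + 3.3 M_Q = 1199
Solving the pair gives M_P = 213.2 kN·m and M_Q = 256.8 kN·m (hogging).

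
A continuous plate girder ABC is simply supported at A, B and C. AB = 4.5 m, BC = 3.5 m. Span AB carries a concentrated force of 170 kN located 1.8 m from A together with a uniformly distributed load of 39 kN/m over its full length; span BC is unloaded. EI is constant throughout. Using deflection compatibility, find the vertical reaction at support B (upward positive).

Release continuity at B by inserting a hinge; the redundant is the internal moment M_B. The primary structure is two simply-supported spans AB and BC.
End slopes at the hinge B, treating each span as simply supported:
  span AB: point load 170 at a = 1.8: Pab(L + a)/(6LEI) = 192.8/EI
  span AB: UDL 39: wL³/(24EI) = 148.1/EI
  relative rotation θ_0 = (340.9 + 0)/EI = 340.9/EI
A unit hogging moment at B produces rotation L₁/(3EI) + L₂/(3EI) = 2.667/EI.
Slope continuity at B: θ_0 = M_B·2.667/EI, so M_B = 340.9/2.667 = 127.8 kN·m (hogging).
Span AB, ΣM about A with M_B applied at B: R_B^{AB}·4.5 = 700.9 + 127.8, so R_B^{AB} = 184.2 kN and R_A = 345.5 − 184.2 = 161.3 kN.
Span BC, ΣM about C: R_B^{BC}·3.5 = 0 + 127.8, so R_B^{BC} = 36.52 kN and R_C = 0 − 36.52 = -36.52 kN.
R_B = 184.2 + 36.52 = 220.7 kN.

R_B = 220.7 kN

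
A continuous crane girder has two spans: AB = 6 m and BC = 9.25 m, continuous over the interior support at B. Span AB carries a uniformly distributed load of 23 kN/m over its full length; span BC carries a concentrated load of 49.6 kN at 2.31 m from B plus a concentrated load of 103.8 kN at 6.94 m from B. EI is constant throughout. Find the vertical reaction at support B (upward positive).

Take M_B as the redundant. Released structure: two simple spans AB and BC with a hinge at B.
Discontinuity in slope at B on the released structure — sum the simple-span end rotations:
  span AB: UDL 23: wL³/(24EI) = 207/EI
  span BC: point load 49.6 at a = 2.31: Pab(L + b)/(6LEI) = 232/EI
  span BC: point load 103.8 at a = 6.94: Pab(L + b)/(6LEI) = 346.6/EI
  relative rotation θ_0 = (207 + 578.6)/EI = 785.6/EI
A unit hogging moment at B produces rotation L₁/(3EI) + L₂/(3EI) = 5.083/EI.
Compatibility: M_B·(L₁+L₂)/(3EI) = θ_0, giving M_B = 154.5 kN·m (hogging).
Span AB, ΣM about A with M_B applied at B: R_B^{AB}·6 = 414 + 154.5, so R_B^{AB} = 94.76 kN and R_A = 138 − 94.76 = 43.24 kN.
Span BC, ΣM about C: R_B^{BC}·9.25 = 584 + 154.5, so R_B^{BC} = 79.84 kN and R_C = 153.4 − 79.84 = 73.56 kN.
R_B = 94.76 + 79.84 = 174.6 kN.

R_B = 174.6 kN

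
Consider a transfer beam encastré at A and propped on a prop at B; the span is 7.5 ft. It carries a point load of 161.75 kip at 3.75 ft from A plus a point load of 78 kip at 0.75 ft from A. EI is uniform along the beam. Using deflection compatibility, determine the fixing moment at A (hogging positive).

M_A = 277.5 kip·ft

Release the roller at B. Primary structure: cantilever fixed at A.
Free-end deflection of the primary structure under the applied loading (downward +):
  point load 161.75 at a = 3.75: Pa²(3L − a)/(6EI) = 7108/EI
  point load 78 at a = 0.75: Pa²(3L − a)/(6EI) = 159/EI
  δ_0 = 7267/EI
Flexibility coefficient — unit upward force at B: δ_{BB} = L³/(3EI) = 140.6/EI.
Compatibility at B: δ_0 − R_B·δ_{BB} = 0, so R_B = 7267/140.6 = 51.68 kip.
Moment equilibrium about A: M_A = Σ(load moments about A) − R_B·L = 665.1 − 51.68×7.5 = 277.5 kip·ft.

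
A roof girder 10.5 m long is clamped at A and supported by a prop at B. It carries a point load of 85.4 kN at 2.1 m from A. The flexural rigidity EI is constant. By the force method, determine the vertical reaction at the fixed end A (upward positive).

Take the reaction at B as the redundant and release it; the primary structure is a cantilever fixed at A.
Deflection at B on the released cantilever, summing each load's contribution:
  point load 85.4 at a = 2.1: Pa²(3L − a)/(6EI) = 1845/EI
Tip deflection under a unit load at B: L³/(3EI) = 385.9/EI.
The prop prevents deflection at B: R_B = δ_0/δ_{BB} = 1845/385.9 = 4.782 kN.
Vertical equilibrium: R_A = ΣP − R_B = 85.4 − 4.782 = 80.62 kN.

R_A = 80.62 kN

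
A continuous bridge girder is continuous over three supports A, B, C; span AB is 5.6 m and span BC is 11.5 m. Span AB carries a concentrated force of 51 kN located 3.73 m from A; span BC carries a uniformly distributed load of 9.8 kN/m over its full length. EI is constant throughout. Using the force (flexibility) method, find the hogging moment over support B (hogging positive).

M_B = 126.3 kN·m

Insert a hinge at B; M_B is the redundant, and each span becomes simply supported.
Discontinuity in slope at B on the released structure — sum the simple-span end rotations:
  span AB: point load 51 at a = 3.73: Pab(L + a)/(6LEI) = 98.78/EI
  span BC: UDL 9.8: wL³/(24EI) = 621/EI
  relative rotation θ_0 = (98.78 + 621)/EI = 719.8/EI
A unit hogging moment at B produces rotation L₁/(3EI) + L₂/(3EI) = 5.7/EI.
Slope continuity at B: θ_0 = M_B·5.7/EI, so M_B = 719.8/5.7 = 126.3 kN·m (hogging).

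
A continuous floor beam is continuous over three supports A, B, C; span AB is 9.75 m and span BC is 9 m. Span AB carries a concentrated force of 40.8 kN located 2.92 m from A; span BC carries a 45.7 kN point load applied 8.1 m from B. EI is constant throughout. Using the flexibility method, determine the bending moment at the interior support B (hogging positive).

Release continuity at B by inserting a hinge; the redundant is the internal moment M_B. The primary structure is two simply-supported spans AB and BC.
Discontinuity in slope at B on the released structure — sum the simple-span end rotations:
  span AB: point load 40.8 at a = 2.92: Pab(L + a)/(6LEI) = 176.2/EI
  span BC: point load 45.7 at a = 8.1: Pab(L + b)/(6LEI) = 61.08/EI
  relative rotation θ_0 = (176.2 + 61.08)/EI = 237.3/EI
A unit hogging moment at B produces rotation L₁/(3EI) + L₂/(3EI) = 6.25/EI.
Slope continuity at B: θ_0 = M_B·6.25/EI, so M_B = 237.3/6.25 = 37.97 kN·m (hogging).

M_B = 37.97 kN·m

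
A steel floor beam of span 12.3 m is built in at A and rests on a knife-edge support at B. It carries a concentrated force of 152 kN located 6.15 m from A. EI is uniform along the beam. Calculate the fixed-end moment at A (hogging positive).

Release the roller at B. Primary structure: cantilever fixed at A.
Free-end deflection of the primary structure under the applied loading (downward +):
  point load 152 at a = 6.15: Pa²(3L − a)/(6EI) = 29464/EI
Tip deflection under a unit load at B: L³/(3EI) = 620.3/EI.
Compatibility at B: δ_0 − R_B·δ_{BB} = 0, so R_B = 29464/620.3 = 47.5 kN.
Moment equilibrium about A: M_A = Σ(load moments about A) − R_B·L = 934.8 − 47.5×12.3 = 350.6 kN·m.

M_A = 350.6 kN·m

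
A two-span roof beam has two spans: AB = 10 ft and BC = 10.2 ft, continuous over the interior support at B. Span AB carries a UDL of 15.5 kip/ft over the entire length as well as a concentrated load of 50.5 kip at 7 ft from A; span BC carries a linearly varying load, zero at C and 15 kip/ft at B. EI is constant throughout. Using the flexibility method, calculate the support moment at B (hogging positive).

M_B = 193.1 kip·ft

Release continuity at B by inserting a hinge; the redundant is the internal moment M_B. The primary structure is two simply-supported spans AB and BC.
Discontinuity in slope at B on the released structure — sum the simple-span end rotations:
  span AB: UDL 15.5: wL³/(24EI) = 645.8/EI
  span AB: point load 50.5 at a = 7: Pab(L + a)/(6LEI) = 300.5/EI
  span BC: triangular load, peak 15: w₀L³/(45EI) = 353.7/EI
  relative rotation θ_0 = (946.3 + 353.7)/EI = 1300/EI
A unit hogging moment at B produces rotation L₁/(3EI) + L₂/(3EI) = 6.733/EI.
Compatibility: M_B·(L₁+L₂)/(3EI) = θ_0, giving M_B = 193.1 kip·ft (hogging).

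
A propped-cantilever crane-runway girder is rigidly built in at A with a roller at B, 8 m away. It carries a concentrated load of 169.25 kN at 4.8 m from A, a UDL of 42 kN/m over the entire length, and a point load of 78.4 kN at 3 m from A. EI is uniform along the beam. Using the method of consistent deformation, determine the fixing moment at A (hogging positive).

M_A = 682.9 kN·m

Release the roller at B. Primary structure: cantilever fixed at A.
Free-end deflection of the primary structure under the applied loading (downward +):
  point load 169.25 at a = 4.8: Pa²(3L − a)/(6EI) = 12478/EI
  UDL 42: wL⁴/(8EI) = 21504/EI
  point load 78.4 at a = 3: Pa²(3L − a)/(6EI) = 2470/EI
  δ_0 = 36452/EI
Flexibility coefficient — unit upward force at B: δ_{BB} = L³/(3EI) = 170.7/EI.
Compatibility at B: δ_0 − R_B·δ_{BB} = 0, so R_B = 36452/170.7 = 213.6 kN.
Moment equilibrium about A: M_A = Σ(load moments about A) − R_B·L = 2392 − 213.6×8 = 682.9 kN·m.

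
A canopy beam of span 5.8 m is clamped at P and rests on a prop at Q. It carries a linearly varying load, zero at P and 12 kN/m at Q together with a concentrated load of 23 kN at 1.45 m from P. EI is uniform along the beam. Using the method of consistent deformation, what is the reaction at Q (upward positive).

Take the reaction at Q as the redundant and release it; the primary structure is a cantilever fixed at P.
Downward deflection at the released point Q due to the loads:
  triangular load, peak 12 at the free end: 11w₀L⁴/(120EI) = 1245/EI
  point load 23 at a = 1.45: Pa²(3L − a)/(6EI) = 128.6/EI
  δ_0 = 1373/EI
Flexibility coefficient — unit upward force at Q: δ_{QQ} = L³/(3EI) = 65.04/EI.
Compatibility at Q: δ_0 − R_Q·δ_{QQ} = 0, so R_Q = 1373/65.04 = 21.12 kN.

R_Q = 21.12 kN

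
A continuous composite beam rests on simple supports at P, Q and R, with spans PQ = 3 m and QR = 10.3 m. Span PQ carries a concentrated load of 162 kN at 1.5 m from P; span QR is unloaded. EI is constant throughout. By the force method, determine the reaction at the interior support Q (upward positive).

R_Q = 89.85 kN

Take M_Q as the redundant. Released structure: two simple spans PQ and QR with a hinge at Q.
End slopes at the hinge Q, treating each span as simply supported:
  span PQ: point load 162 at a = 1.5: Pab(L + a)/(6LEI) = 91.12/EI
  relative rotation θ_0 = (91.12 + 0)/EI = 91.12/EI
A unit hogging moment at Q produces rotation L₁/(3EI) + L₂/(3EI) = 4.433/EI.
Slope continuity at Q: θ_0 = M_Q·4.433/EI, so M_Q = 91.12/4.433 = 20.55 kN·m (hogging).
Span PQ, ΣM about P with M_Q applied at Q: R_Q^{PQ}·3 = 243 + 20.55, so R_Q^{PQ} = 87.85 kN and R_P = 162 − 87.85 = 74.15 kN.
Span QR, ΣM about R: R_Q^{QR}·10.3 = 0 + 20.55, so R_Q^{QR} = 1.996 kN and R_R = 0 − 1.996 = -1.996 kN.
R_Q = 87.85 + 1.996 = 89.85 kN.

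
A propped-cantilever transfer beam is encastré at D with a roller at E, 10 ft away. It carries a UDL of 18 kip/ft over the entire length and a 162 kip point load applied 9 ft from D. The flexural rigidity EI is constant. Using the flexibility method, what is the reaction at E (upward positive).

Remove the prop at E; the released (primary) structure is a cantilever built in at D.
Primary-structure tip deflection at E by superposition:
  UDL 18: wL⁴/(8EI) = 22500/EI
  point load 162 at a = 9: Pa²(3L − a)/(6EI) = 45927/EI
  δ_0 = 68427/EI
Tip deflection under a unit load at E: L³/(3EI) = 333.3/EI.
The prop prevents deflection at E: R_E = δ_0/δ_{EE} = 68427/333.3 = 205.3 kip.

R_E = 205.3 kip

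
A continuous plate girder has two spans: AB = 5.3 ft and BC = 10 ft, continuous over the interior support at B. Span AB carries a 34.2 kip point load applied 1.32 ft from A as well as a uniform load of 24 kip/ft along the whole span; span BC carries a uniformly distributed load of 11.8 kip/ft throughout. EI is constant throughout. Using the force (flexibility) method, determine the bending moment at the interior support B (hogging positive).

M_B = 132.9 kip·ft

Insert a hinge at B; M_B is the redundant, and each span becomes simply supported.
End slopes at the hinge B, treating each span as simply supported:
  span AB: point load 34.2 at a = 1.32: Pab(L + a)/(6LEI) = 37.4/EI
  span AB: UDL 24: wL³/(24EI) = 148.9/EI
  span BC: UDL 11.8: wL³/(24EI) = 491.7/EI
  relative rotation θ_0 = (186.3 + 491.7)/EI = 677.9/EI
A unit hogging moment at B produces rotation L₁/(3EI) + L₂/(3EI) = 5.1/EI.
Slope continuity at B: θ_0 = M_B·5.1/EI, so M_B = 677.9/5.1 = 132.9 kip·ft (hogging).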